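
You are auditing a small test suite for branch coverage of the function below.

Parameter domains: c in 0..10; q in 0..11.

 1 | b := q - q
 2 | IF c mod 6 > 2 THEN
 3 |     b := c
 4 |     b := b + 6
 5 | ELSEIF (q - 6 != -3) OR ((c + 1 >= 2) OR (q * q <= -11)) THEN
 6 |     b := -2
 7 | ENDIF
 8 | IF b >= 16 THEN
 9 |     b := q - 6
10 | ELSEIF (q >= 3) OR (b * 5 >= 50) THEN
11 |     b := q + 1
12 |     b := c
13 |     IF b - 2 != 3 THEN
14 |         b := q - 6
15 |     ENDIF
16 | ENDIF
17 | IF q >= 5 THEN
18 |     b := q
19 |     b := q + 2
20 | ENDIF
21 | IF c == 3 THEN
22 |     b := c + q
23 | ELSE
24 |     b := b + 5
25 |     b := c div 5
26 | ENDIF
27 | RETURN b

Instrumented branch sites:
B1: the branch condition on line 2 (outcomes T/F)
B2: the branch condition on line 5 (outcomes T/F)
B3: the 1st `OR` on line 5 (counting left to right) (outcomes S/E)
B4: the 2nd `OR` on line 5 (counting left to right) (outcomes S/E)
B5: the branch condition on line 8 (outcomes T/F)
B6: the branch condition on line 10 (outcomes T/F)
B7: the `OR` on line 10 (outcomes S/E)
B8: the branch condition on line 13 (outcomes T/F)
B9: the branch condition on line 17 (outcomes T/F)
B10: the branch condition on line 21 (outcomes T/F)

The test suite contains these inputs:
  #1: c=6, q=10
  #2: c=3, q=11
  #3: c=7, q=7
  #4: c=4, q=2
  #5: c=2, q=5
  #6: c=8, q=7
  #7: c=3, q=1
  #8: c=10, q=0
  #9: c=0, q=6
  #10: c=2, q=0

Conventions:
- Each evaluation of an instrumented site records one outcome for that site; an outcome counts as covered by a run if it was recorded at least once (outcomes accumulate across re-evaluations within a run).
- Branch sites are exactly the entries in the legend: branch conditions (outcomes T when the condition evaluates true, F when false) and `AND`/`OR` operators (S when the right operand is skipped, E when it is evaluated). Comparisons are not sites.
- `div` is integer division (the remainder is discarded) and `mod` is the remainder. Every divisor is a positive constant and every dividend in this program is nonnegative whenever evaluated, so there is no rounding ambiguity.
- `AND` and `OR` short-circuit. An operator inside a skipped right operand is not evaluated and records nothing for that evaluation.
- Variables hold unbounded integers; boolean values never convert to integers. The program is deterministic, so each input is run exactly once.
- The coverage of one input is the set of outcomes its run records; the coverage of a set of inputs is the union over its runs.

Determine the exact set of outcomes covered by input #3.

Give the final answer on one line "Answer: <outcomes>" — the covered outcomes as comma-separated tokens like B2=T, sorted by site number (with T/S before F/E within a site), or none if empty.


Tracing the run of input #3 (c=7, q=7):
  B1->F, B3->S, B2->T, B5->F, B7->S, B6->T, B8->T, B9->T, B10->F
collecting distinct outcomes: B1=F, B2=T, B3=S, B5=F, B6=T, B7=S, B8=T, B9=T, B10=F
Answer: B1=F, B2=T, B3=S, B5=F, B6=T, B7=S, B8=T, B9=T, B10=F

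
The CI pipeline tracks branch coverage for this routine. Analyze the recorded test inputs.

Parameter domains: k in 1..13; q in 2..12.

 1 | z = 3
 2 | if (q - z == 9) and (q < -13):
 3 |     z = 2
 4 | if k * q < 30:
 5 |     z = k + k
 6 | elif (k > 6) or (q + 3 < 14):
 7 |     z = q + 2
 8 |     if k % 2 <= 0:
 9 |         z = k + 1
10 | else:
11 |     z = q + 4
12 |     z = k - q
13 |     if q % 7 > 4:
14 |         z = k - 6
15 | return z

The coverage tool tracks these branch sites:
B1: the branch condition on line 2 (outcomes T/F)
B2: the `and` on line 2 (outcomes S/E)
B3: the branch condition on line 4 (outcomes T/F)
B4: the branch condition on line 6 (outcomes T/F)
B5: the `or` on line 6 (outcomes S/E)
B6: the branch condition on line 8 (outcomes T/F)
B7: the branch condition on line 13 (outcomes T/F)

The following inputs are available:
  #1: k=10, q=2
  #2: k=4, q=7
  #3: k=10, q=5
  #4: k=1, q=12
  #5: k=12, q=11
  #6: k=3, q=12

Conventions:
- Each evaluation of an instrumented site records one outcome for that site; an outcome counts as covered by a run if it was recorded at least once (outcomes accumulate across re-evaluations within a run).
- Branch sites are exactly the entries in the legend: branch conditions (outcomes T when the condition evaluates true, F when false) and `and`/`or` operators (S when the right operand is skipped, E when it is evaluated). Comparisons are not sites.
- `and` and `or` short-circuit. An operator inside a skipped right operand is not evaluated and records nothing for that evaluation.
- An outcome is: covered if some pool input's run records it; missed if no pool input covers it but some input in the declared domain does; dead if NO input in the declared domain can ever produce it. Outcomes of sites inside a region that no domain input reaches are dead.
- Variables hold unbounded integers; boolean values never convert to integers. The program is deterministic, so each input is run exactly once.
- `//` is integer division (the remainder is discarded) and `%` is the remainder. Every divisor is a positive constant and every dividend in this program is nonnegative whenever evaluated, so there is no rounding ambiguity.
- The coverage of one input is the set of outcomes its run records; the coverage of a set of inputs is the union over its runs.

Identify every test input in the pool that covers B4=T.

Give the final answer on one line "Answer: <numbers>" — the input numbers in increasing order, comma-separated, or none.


input #1 (k=10, q=2): does not record B4=T
input #2 (k=4, q=7): does not record B4=T
input #3 (k=10, q=5): records B4=T
input #4 (k=1, q=12): does not record B4=T
input #5 (k=12, q=11): records B4=T
input #6 (k=3, q=12): does not record B4=T
Answer: 3, 5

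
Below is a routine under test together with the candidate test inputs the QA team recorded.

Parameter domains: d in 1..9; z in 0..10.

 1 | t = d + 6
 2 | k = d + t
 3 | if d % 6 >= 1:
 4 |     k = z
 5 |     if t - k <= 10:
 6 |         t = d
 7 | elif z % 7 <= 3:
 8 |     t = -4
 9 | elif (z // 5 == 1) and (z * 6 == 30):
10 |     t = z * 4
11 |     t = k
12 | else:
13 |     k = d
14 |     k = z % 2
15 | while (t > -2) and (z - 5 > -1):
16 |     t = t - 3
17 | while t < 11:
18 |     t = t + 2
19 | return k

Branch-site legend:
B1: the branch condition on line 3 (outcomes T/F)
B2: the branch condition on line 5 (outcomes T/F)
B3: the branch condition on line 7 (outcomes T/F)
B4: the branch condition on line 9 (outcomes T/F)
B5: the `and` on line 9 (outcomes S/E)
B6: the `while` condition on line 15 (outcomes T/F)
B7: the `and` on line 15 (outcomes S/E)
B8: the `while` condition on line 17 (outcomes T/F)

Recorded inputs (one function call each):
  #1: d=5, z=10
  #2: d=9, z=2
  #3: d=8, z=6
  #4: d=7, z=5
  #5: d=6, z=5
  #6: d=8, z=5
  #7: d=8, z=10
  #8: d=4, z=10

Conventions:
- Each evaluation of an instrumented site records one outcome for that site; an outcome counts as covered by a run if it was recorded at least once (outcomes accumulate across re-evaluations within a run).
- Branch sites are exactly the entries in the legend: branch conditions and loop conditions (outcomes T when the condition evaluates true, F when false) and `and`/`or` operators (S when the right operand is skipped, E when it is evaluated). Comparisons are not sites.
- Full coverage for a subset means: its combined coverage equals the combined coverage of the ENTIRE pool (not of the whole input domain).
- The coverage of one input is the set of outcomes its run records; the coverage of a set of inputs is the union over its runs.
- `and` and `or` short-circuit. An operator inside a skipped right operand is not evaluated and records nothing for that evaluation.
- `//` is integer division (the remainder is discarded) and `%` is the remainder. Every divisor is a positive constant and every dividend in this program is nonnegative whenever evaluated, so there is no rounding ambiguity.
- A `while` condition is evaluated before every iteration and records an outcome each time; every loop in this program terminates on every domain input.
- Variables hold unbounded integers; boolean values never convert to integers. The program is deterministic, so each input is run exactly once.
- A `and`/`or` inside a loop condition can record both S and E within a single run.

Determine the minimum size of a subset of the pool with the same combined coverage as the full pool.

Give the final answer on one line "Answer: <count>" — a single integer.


input #1, d=5, z=10: events B1->T, B2->T, B7->E, B6->T, B7->E, B6->T, B7->E, B6->T, B7->S, B6->F, B8->T, B8->T, B8->T, B8->T, ...; outcomes B1=T, B2=T, B6=T, B6=F, B7=S, B7=E, B8=T, B8=F
input #2, d=9, z=2: events B1->T, B2->F, B7->E, B6->F, B8->F; outcomes B1=T, B2=F, B6=F, B7=E, B8=F
input #3, d=8, z=6: events B1->T, B2->T, B7->E, B6->T, B7->E, B6->T, B7->E, B6->T, B7->E, B6->T, B7->S, B6->F, B8->T, B8->T, ...; outcomes B1=T, B2=T, B6=T, B6=F, B7=S, B7=E, B8=T, B8=F
input #4, d=7, z=5: events B1->T, B2->T, B7->E, B6->T, B7->E, B6->T, B7->E, B6->T, B7->S, B6->F, B8->T, B8->T, B8->T, B8->T, ...; outcomes B1=T, B2=T, B6=T, B6=F, B7=S, B7=E, B8=T, B8=F
input #5, d=6, z=5: events B1->F, B3->F, B5->E, B4->T, B7->E, B6->T, B7->E, B6->T, B7->E, B6->T, B7->E, B6->T, B7->E, B6->T, ...; outcomes B1=F, B3=F, B4=T, B5=E, B6=T, B6=F, B7=S, B7=E, B8=T, B8=F
input #6, d=8, z=5: events B1->T, B2->T, B7->E, B6->T, B7->E, B6->T, B7->E, B6->T, B7->E, B6->T, B7->S, B6->F, B8->T, B8->T, ...; outcomes B1=T, B2=T, B6=T, B6=F, B7=S, B7=E, B8=T, B8=F
input #7, d=8, z=10: events B1->T, B2->T, B7->E, B6->T, B7->E, B6->T, B7->E, B6->T, B7->E, B6->T, B7->S, B6->F, B8->T, B8->T, ...; outcomes B1=T, B2=T, B6=T, B6=F, B7=S, B7=E, B8=T, B8=F
input #8, d=4, z=10: events B1->T, B2->T, B7->E, B6->T, B7->E, B6->T, B7->S, B6->F, B8->T, B8->T, B8->T, B8->T, B8->T, B8->T, ...; outcomes B1=T, B2=T, B6=T, B6=F, B7=S, B7=E, B8=T, B8=F
together the pool reaches 13 outcomes: B1=T, B1=F, B2=T, B2=F, B3=F, B4=T, B5=E, B6=T, B6=F, B7=S, B7=E, B8=T, B8=F
checked all size-1 subsets: none covers 13 outcomes (max 10/13)
checked all size-2 subsets: none covers 13 outcomes (max 12/13)
at size 3, {1, 2, 5} reaches all 13 outcomes; every lexicographically earlier size-3 subset fails
Answer: 3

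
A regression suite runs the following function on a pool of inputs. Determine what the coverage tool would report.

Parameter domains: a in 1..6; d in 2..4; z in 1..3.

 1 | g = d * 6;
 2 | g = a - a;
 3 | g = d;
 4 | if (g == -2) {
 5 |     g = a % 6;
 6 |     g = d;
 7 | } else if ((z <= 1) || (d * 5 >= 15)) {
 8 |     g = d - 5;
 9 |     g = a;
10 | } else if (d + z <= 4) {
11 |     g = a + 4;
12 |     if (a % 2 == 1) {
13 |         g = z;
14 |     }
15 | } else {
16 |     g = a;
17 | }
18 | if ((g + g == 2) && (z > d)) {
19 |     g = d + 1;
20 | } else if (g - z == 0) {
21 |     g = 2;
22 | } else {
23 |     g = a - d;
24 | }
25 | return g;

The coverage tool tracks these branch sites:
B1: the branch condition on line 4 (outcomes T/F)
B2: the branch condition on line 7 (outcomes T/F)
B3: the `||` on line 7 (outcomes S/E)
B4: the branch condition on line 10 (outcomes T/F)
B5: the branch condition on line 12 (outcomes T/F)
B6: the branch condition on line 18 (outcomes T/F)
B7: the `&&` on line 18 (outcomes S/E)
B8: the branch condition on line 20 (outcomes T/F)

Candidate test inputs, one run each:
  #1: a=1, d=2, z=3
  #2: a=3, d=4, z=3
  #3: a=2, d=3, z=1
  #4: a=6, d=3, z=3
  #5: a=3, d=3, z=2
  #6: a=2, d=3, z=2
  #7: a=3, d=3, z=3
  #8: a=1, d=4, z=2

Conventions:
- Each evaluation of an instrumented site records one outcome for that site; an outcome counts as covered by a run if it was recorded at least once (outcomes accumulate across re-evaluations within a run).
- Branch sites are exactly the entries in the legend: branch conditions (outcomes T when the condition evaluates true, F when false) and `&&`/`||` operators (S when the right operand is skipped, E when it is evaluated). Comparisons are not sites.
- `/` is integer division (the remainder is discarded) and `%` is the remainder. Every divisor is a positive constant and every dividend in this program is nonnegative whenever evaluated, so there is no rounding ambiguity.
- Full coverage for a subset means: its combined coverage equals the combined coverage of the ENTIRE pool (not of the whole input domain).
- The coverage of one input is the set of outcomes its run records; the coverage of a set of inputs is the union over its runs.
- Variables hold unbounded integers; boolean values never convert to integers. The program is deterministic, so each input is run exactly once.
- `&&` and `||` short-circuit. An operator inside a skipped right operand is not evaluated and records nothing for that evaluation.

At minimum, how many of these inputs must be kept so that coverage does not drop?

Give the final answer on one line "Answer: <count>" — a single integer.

input #1 (a=1, d=2, z=3): covers B1=F, B2=F, B3=E, B4=F, B6=T, B7=E
input #2 (a=3, d=4, z=3): covers B1=F, B2=T, B3=E, B6=F, B7=S, B8=T
input #3 (a=2, d=3, z=1): covers B1=F, B2=T, B3=S, B6=F, B7=S, B8=F
input #4 (a=6, d=3, z=3): covers B1=F, B2=T, B3=E, B6=F, B7=S, B8=F
input #5 (a=3, d=3, z=2): covers B1=F, B2=T, B3=E, B6=F, B7=S, B8=F
input #6 (a=2, d=3, z=2): covers B1=F, B2=T, B3=E, B6=F, B7=S, B8=T
input #7 (a=3, d=3, z=3): covers B1=F, B2=T, B3=E, B6=F, B7=S, B8=T
input #8 (a=1, d=4, z=2): covers B1=F, B2=T, B3=E, B6=F, B7=E, B8=F
pool-wide coverage (12 outcomes): B1=F, B2=T, B2=F, B3=S, B3=E, B4=F, B6=T, B6=F, B7=S, B7=E, B8=T, B8=F
every size-1 subset falls short of the 12 outcomes (best: 6/12)
every size-2 subset falls short of the 12 outcomes (best: 11/12)
size 3: inputs {1, 2, 3} cover all 12 outcomes, and no lexicographically smaller subset of this size does

Answer: 3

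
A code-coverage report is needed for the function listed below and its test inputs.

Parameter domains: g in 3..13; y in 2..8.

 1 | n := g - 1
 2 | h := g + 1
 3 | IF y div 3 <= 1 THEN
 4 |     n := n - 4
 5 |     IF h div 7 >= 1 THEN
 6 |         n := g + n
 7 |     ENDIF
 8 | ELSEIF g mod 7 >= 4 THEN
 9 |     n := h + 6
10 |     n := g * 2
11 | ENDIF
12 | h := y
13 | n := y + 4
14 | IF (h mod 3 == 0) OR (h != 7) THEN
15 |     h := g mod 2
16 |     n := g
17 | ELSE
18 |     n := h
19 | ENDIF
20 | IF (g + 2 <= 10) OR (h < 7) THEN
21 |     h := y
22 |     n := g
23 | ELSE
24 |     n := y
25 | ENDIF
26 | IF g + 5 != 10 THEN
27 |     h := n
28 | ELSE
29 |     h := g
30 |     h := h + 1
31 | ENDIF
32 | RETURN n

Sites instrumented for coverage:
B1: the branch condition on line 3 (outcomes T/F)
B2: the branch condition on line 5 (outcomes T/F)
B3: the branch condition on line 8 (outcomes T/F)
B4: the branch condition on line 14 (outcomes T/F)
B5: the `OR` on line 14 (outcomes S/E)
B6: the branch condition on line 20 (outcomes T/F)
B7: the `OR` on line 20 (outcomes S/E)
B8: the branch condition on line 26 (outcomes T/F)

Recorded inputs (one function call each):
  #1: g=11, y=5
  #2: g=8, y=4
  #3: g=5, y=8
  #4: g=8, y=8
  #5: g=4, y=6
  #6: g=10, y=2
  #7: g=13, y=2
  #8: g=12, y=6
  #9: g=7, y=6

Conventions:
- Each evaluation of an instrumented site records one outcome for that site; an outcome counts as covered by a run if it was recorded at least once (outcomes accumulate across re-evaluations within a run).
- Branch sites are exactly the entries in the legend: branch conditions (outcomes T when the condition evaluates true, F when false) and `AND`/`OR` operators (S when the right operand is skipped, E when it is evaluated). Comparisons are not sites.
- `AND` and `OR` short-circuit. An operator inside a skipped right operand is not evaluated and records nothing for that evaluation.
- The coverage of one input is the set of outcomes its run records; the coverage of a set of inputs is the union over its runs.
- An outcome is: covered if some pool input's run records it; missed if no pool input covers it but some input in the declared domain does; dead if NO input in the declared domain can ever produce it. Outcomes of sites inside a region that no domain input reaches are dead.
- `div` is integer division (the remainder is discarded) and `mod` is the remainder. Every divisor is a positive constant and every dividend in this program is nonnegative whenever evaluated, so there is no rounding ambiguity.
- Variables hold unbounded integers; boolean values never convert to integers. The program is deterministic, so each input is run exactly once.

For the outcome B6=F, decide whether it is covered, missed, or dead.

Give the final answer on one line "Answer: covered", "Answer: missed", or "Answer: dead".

no pool input records B6=F
but domain input (g=9, y=7) does record it -> reachable, so missed

Answer: missed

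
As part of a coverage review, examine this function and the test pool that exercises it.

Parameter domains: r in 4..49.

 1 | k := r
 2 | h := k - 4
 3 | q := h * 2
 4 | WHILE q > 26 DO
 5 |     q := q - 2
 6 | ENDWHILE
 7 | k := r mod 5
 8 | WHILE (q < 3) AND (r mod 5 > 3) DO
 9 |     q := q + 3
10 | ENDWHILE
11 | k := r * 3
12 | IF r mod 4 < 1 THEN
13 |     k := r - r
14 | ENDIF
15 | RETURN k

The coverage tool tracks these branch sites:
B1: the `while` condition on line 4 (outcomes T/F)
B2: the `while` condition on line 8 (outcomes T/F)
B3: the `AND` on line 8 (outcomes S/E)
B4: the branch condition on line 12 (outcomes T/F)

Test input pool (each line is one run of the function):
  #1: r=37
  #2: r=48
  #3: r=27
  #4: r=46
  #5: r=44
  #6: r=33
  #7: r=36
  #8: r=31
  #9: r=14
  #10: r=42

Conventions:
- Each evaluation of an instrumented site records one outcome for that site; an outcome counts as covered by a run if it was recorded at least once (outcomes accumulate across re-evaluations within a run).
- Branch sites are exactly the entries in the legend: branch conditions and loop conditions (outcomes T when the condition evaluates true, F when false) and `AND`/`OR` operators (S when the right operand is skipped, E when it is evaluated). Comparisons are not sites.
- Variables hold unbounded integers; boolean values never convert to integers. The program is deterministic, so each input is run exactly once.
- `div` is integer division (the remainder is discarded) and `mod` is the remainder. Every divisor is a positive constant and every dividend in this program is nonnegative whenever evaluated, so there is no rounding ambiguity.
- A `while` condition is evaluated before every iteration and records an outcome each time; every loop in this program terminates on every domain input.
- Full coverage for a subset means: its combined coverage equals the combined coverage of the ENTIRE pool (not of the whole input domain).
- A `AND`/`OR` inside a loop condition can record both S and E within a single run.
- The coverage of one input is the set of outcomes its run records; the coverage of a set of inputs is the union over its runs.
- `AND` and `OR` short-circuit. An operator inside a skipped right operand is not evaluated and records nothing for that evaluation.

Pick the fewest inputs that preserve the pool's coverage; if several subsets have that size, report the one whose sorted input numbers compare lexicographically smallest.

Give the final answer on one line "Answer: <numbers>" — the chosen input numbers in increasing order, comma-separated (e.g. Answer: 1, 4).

input #1, r=37: outcomes B1=T, B1=F, B2=F, B3=S, B4=F
input #2, r=48: outcomes B1=T, B1=F, B2=F, B3=S, B4=T
input #3, r=27: outcomes B1=T, B1=F, B2=F, B3=S, B4=F
input #4, r=46: outcomes B1=T, B1=F, B2=F, B3=S, B4=F
input #5, r=44: outcomes B1=T, B1=F, B2=F, B3=S, B4=T
input #6, r=33: outcomes B1=T, B1=F, B2=F, B3=S, B4=F
input #7, r=36: outcomes B1=T, B1=F, B2=F, B3=S, B4=T
input #8, r=31: outcomes B1=T, B1=F, B2=F, B3=S, B4=F
input #9, r=14: outcomes B1=F, B2=F, B3=S, B4=F
input #10, r=42: outcomes B1=T, B1=F, B2=F, B3=S, B4=F
union over all inputs: B1=T, B1=F, B2=F, B3=S, B4=T, B4=F (6 outcomes)
no size-1 subset reaches all 6 outcomes (best union: 5/6)
the canonical winner is {1, 2}: size 2, full 6-outcome coverage, earliest index list among size-2 covers

Answer: 1, 2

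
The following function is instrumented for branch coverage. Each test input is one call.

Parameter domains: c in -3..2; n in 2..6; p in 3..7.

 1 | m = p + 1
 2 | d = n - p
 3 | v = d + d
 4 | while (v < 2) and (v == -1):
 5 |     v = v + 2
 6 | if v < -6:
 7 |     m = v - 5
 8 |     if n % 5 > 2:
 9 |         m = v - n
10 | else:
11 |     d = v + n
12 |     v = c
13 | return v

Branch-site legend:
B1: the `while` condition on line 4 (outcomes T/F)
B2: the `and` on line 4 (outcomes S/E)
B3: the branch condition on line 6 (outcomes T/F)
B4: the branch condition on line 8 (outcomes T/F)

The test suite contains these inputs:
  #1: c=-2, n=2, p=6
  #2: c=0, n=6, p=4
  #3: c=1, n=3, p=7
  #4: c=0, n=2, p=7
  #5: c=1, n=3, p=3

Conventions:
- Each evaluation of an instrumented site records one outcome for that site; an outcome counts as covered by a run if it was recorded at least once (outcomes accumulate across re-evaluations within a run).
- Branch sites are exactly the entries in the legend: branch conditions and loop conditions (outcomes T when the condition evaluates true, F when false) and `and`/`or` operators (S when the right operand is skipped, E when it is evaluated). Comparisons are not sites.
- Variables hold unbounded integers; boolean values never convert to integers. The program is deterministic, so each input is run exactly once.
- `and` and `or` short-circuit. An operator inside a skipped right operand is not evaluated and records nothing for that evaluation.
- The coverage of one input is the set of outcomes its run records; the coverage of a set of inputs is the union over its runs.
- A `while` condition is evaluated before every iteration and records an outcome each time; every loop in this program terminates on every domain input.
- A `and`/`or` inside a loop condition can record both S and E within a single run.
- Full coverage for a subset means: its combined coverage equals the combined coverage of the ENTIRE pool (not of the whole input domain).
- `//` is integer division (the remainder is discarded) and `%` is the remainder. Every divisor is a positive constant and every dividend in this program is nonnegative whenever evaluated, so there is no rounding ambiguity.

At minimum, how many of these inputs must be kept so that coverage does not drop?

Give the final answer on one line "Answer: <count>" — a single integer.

test 1 (c=-2, n=2, p=6) fires B2->E, B1->F, B3->T, B4->F; hits B1=F, B2=E, B3=T, B4=F
test 2 (c=0, n=6, p=4) fires B2->S, B1->F, B3->F; hits B1=F, B2=S, B3=F
test 3 (c=1, n=3, p=7) fires B2->E, B1->F, B3->T, B4->T; hits B1=F, B2=E, B3=T, B4=T
test 4 (c=0, n=2, p=7) fires B2->E, B1->F, B3->T, B4->F; hits B1=F, B2=E, B3=T, B4=F
test 5 (c=1, n=3, p=3) fires B2->E, B1->F, B3->F; hits B1=F, B2=E, B3=F
pool-wide coverage (7 outcomes): B1=F, B2=S, B2=E, B3=T, B3=F, B4=T, B4=F
size 1 is not enough: best union over all size-1 subsets is 4/7
size 2 is not enough: best union over all size-2 subsets is 6/7
size 3: inputs {1, 2, 3} cover all 7 outcomes, and no lexicographically smaller subset of this size does

Answer: 3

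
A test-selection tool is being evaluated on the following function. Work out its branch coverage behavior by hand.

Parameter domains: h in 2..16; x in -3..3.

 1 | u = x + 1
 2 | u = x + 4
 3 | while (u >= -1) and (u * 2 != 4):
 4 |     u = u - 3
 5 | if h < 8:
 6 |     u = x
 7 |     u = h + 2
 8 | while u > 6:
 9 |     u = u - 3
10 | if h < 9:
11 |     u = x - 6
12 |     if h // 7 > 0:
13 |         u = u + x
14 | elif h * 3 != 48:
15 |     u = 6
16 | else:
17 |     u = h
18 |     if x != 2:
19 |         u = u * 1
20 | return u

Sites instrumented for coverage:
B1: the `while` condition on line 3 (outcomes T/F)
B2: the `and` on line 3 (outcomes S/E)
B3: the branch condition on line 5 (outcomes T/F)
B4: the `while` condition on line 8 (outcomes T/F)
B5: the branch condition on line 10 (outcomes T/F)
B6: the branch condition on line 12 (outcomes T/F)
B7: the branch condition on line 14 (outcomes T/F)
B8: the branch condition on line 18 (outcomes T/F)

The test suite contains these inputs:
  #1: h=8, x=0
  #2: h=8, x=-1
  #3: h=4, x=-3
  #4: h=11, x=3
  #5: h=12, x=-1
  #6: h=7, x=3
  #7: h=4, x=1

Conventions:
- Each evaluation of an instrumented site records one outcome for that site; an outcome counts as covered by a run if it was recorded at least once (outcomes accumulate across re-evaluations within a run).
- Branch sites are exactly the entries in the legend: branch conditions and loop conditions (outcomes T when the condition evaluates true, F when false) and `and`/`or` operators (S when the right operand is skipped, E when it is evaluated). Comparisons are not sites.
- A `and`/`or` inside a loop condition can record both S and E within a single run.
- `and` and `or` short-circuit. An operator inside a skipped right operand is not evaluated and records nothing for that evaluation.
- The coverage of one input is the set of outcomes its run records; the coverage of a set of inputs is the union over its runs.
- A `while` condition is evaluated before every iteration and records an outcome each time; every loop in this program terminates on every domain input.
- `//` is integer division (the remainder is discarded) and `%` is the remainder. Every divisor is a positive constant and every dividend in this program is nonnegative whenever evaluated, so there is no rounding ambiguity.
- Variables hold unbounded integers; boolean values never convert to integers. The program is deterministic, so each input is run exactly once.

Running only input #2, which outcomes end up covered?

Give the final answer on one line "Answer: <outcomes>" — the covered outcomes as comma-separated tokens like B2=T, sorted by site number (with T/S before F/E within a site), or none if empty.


Running input #2 (h=8, x=-1), event by event:
  B2->E, B1->T, B2->E, B1->T, B2->S, B1->F, B3->F, B4->F, B5->T, B6->T
deduplicating events, the covered set is: B1=T, B1=F, B2=S, B2=E, B3=F, B4=F, B5=T, B6=T
Answer: B1=T, B1=F, B2=S, B2=E, B3=F, B4=F, B5=T, B6=T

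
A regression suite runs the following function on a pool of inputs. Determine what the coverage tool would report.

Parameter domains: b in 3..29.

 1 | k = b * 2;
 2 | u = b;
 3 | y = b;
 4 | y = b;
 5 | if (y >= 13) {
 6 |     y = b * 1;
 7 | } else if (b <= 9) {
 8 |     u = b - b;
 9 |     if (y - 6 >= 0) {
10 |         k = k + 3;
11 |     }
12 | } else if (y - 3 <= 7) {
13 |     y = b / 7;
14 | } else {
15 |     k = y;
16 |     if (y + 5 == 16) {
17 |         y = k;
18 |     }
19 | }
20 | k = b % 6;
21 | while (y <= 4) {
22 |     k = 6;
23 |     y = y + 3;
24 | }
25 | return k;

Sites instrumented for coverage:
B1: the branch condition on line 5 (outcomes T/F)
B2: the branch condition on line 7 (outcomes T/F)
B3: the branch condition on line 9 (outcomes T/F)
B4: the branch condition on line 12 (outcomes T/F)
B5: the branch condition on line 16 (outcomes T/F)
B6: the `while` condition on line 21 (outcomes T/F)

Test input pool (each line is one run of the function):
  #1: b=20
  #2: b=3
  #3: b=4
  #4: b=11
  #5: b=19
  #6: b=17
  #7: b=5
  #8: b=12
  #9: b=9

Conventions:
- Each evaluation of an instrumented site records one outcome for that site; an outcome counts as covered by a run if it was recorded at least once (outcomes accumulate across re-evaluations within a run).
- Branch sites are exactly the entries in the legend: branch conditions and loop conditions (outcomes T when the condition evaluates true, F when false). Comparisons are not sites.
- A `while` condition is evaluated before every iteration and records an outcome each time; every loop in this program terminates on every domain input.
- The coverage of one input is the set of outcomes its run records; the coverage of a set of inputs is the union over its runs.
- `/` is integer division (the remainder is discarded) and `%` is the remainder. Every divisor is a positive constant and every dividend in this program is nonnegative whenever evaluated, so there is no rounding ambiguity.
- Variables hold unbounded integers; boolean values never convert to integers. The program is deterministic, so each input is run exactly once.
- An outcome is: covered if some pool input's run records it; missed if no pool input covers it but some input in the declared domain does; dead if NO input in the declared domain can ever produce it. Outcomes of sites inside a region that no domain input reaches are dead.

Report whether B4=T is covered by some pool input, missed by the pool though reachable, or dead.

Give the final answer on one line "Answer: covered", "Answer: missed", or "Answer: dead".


no pool input records B4=T
but domain input (b=10) does record it -> reachable, so missed
Answer: missed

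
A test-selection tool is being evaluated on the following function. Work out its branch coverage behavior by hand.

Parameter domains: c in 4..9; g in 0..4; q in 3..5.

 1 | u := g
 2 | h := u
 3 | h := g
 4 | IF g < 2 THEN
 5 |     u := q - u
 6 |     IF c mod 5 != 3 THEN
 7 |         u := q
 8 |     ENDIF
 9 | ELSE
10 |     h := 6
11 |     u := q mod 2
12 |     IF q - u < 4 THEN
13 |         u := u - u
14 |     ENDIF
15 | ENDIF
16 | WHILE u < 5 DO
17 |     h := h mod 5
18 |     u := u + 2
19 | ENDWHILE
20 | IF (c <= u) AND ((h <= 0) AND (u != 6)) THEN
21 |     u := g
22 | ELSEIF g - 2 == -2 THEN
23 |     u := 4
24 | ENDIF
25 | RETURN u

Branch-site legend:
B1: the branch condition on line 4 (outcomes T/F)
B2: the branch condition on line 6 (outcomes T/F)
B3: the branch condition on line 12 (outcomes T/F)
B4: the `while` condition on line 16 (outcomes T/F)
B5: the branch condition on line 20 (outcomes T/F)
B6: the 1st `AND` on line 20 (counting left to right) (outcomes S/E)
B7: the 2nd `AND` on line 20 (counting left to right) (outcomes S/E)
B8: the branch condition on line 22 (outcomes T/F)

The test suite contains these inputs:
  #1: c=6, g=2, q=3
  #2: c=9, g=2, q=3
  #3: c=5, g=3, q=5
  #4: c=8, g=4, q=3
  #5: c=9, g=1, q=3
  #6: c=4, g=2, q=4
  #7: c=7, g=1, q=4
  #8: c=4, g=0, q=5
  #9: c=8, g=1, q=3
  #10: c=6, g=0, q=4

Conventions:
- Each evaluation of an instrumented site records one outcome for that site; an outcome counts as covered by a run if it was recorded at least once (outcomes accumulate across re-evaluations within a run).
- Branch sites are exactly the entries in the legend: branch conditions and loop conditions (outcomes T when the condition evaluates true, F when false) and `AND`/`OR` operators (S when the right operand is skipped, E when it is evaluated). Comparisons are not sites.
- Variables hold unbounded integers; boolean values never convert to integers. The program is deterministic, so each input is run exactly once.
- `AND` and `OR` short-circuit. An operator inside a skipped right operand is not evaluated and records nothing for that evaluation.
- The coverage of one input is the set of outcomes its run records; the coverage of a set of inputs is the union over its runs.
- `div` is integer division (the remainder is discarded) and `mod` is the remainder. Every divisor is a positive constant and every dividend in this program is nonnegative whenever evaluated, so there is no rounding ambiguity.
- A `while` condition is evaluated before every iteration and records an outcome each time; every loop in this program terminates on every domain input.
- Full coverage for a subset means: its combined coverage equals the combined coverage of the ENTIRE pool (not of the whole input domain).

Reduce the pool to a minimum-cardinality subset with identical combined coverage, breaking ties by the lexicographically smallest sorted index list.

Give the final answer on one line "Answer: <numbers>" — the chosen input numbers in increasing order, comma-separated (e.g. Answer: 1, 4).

input #1 (c=6, g=2, q=3): covers B1=F, B3=T, B4=T, B4=F, B5=F, B6=E, B7=S, B8=F
input #2 (c=9, g=2, q=3): covers B1=F, B3=T, B4=T, B4=F, B5=F, B6=S, B8=F
input #3 (c=5, g=3, q=5): covers B1=F, B3=F, B4=T, B4=F, B5=F, B6=E, B7=S, B8=F
input #4 (c=8, g=4, q=3): covers B1=F, B3=T, B4=T, B4=F, B5=F, B6=S, B8=F
input #5 (c=9, g=1, q=3): covers B1=T, B2=T, B4=T, B4=F, B5=F, B6=S, B8=F
input #6 (c=4, g=2, q=4): covers B1=F, B3=F, B4=T, B4=F, B5=F, B6=E, B7=S, B8=F
input #7 (c=7, g=1, q=4): covers B1=T, B2=T, B4=T, B4=F, B5=F, B6=S, B8=F
input #8 (c=4, g=0, q=5): covers B1=T, B2=T, B4=F, B5=T, B6=E, B7=E
input #9 (c=8, g=1, q=3): covers B1=T, B2=F, B4=T, B4=F, B5=F, B6=S, B8=F
input #10 (c=6, g=0, q=4): covers B1=T, B2=T, B4=T, B4=F, B5=F, B6=E, B7=E, B8=T
union over all inputs: B1=T, B1=F, B2=T, B2=F, B3=T, B3=F, B4=T, B4=F, B5=T, B5=F, B6=S, B6=E, B7=S, B7=E, B8=T, B8=F (16 outcomes)
size 1 is not enough: best union over all size-1 subsets is 8/16
size 2 is not enough: best union over all size-2 subsets is 12/16
size 3 is not enough: best union over all size-3 subsets is 14/16
size 4 is not enough: best union over all size-4 subsets is 15/16
the canonical winner is {1, 3, 8, 9, 10}: size 5, full 16-outcome coverage, earliest index list among size-5 covers

Answer: 1, 3, 8, 9, 10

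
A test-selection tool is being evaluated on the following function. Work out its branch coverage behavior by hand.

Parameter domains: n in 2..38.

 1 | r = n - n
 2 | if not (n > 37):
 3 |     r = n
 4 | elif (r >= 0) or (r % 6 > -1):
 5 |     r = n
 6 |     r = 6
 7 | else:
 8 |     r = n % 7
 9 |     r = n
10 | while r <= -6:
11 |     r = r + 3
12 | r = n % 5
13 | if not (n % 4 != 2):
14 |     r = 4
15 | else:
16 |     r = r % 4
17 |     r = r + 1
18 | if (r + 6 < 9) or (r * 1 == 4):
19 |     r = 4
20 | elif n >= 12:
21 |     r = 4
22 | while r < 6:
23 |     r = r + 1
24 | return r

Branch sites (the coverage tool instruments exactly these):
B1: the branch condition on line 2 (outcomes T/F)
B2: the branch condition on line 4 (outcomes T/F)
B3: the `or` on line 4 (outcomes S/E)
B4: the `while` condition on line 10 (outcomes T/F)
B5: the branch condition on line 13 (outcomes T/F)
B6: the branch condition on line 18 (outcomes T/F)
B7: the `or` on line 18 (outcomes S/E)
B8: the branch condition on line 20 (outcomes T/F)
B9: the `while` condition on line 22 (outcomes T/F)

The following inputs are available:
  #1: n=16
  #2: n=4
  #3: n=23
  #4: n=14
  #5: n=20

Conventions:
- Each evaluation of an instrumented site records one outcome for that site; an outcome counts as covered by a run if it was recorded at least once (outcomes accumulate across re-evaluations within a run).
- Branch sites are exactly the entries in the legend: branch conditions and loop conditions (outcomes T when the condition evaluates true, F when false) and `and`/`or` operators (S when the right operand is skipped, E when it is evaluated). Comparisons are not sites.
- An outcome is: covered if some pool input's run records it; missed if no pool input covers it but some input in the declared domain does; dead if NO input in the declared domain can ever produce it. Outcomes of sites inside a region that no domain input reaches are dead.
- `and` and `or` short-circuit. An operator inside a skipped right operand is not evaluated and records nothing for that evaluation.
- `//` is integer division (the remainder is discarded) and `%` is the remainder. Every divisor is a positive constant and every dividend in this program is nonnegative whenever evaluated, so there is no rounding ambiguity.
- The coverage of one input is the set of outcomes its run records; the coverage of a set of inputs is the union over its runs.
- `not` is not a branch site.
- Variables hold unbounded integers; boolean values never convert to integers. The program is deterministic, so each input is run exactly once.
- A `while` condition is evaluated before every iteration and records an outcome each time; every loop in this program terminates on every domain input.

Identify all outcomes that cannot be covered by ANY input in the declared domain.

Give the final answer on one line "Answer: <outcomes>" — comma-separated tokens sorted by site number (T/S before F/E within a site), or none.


checking every outcome against all 37 domain inputs:
  B2=F: unreachable across the whole domain -> dead
  B3=E: unreachable across the whole domain -> dead
  B4=T: unreachable across the whole domain -> dead
  reachable outcomes have witnesses, e.g. B1=T (e.g. n=2), B1=F (e.g. n=38), B2=T (e.g. n=38), B3=S (e.g. n=38)
Answer: B2=F, B3=E, B4=T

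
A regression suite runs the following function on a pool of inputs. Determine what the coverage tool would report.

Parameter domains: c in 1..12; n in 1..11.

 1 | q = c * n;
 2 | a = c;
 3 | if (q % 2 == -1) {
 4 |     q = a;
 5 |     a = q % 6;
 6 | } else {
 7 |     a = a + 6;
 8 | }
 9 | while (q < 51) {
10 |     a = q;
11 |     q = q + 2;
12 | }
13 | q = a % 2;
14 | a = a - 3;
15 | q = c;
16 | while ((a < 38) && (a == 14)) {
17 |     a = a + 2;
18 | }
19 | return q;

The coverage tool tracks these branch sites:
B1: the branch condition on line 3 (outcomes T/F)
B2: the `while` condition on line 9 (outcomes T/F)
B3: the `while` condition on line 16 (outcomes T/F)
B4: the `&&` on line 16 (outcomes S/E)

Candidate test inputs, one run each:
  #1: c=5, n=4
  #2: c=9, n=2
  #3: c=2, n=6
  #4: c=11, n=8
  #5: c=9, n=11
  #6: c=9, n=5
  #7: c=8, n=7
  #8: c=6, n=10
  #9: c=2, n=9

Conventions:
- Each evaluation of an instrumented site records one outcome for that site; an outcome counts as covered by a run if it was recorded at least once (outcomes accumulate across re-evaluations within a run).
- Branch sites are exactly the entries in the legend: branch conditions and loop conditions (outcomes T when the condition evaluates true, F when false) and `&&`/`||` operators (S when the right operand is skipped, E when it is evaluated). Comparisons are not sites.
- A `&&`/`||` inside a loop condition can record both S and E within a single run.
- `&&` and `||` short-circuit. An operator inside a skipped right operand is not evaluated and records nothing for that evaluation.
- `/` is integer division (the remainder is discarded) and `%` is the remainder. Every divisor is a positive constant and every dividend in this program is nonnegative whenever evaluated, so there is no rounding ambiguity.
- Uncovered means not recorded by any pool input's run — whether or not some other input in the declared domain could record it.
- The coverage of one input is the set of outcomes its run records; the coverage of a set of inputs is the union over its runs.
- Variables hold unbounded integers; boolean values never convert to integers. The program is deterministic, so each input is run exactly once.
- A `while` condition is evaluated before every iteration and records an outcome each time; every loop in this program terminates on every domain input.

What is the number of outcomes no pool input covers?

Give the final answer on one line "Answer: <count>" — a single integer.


input #1, c=5, n=4: events B1->F, B2->T, B2->T, B2->T, B2->T, B2->T, B2->T, B2->T, B2->T, B2->T, B2->T, B2->T, B2->T, B2->T, ...; outcomes B1=F, B2=T, B2=F, B3=F, B4=S
input #2, c=9, n=2: events B1->F, B2->T, B2->T, B2->T, B2->T, B2->T, B2->T, B2->T, B2->T, B2->T, B2->T, B2->T, B2->T, B2->T, ...; outcomes B1=F, B2=T, B2=F, B3=F, B4=S
input #3, c=2, n=6: events B1->F, B2->T, B2->T, B2->T, B2->T, B2->T, B2->T, B2->T, B2->T, B2->T, B2->T, B2->T, B2->T, B2->T, ...; outcomes B1=F, B2=T, B2=F, B3=F, B4=S
input #4, c=11, n=8: events B1->F, B2->F, B4->E, B3->T, B4->E, B3->F; outcomes B1=F, B2=F, B3=T, B3=F, B4=E
input #5, c=9, n=11: events B1->F, B2->F, B4->E, B3->F; outcomes B1=F, B2=F, B3=F, B4=E
input #6, c=9, n=5: events B1->F, B2->T, B2->T, B2->T, B2->F, B4->S, B3->F; outcomes B1=F, B2=T, B2=F, B3=F, B4=S
input #7, c=8, n=7: events B1->F, B2->F, B4->E, B3->F; outcomes B1=F, B2=F, B3=F, B4=E
input #8, c=6, n=10: events B1->F, B2->F, B4->E, B3->F; outcomes B1=F, B2=F, B3=F, B4=E
input #9, c=2, n=9: events B1->F, B2->T, B2->T, B2->T, B2->T, B2->T, B2->T, B2->T, B2->T, B2->T, B2->T, B2->T, B2->T, B2->T, ...; outcomes B1=F, B2=T, B2=F, B3=F, B4=S
union over the pool: B1=F, B2=T, B2=F, B3=T, B3=F, B4=S, B4=E
uncovered (1 of 8): B1=T
Answer: 1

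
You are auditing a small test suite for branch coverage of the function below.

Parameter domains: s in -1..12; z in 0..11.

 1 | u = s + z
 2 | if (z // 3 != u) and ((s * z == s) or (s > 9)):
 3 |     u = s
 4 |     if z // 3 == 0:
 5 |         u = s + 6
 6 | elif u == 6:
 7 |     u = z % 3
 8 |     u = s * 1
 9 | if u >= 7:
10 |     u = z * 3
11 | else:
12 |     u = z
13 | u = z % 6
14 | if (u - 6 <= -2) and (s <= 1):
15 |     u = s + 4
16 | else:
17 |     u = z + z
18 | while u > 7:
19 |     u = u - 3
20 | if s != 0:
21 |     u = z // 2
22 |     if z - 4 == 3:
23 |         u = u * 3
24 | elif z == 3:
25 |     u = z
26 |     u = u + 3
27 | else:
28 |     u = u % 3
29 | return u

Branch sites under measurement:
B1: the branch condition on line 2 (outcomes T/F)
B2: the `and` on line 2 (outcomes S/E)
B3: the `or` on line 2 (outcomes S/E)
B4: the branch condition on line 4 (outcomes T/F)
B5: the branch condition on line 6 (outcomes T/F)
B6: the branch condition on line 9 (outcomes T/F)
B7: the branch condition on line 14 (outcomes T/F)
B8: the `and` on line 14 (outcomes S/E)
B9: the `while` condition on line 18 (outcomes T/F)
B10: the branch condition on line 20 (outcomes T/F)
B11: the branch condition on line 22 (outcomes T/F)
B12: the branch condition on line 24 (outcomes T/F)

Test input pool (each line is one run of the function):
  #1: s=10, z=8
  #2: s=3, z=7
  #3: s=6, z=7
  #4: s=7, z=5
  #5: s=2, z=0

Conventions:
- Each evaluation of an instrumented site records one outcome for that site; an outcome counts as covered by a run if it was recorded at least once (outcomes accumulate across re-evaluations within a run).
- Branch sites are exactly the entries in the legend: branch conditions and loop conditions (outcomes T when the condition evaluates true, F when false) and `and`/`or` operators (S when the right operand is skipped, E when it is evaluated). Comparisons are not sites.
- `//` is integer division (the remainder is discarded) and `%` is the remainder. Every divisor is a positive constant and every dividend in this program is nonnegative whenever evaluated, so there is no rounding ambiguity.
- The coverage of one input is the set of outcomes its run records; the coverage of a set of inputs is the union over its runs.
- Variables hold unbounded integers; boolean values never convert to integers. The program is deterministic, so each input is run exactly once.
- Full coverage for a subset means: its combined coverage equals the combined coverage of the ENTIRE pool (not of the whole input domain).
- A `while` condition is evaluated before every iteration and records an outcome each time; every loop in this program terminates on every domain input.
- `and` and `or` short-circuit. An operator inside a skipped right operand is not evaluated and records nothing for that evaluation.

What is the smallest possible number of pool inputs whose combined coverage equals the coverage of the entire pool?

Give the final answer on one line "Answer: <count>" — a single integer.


run #1 (s=10, z=8) runs B2->E, B3->E, B1->T, B4->F, B6->T, B8->E, B7->F, B9->T, B9->T, B9->T, B9->F, B10->T, B11->F; records B1=T, B2=E, B3=E, B4=F, B6=T, B7=F, B8=E, B9=T, B9=F, B10=T, B11=F
run #2 (s=3, z=7) runs B2->E, B3->E, B1->F, B5->F, B6->T, B8->E, B7->F, B9->T, B9->T, B9->T, B9->F, B10->T, B11->T; records B1=F, B2=E, B3=E, B5=F, B6=T, B7=F, B8=E, B9=T, B9=F, B10=T, B11=T
run #3 (s=6, z=7) runs B2->E, B3->E, B1->F, B5->F, B6->T, B8->E, B7->F, B9->T, B9->T, B9->T, B9->F, B10->T, B11->T; records B1=F, B2=E, B3=E, B5=F, B6=T, B7=F, B8=E, B9=T, B9=F, B10=T, B11=T
run #4 (s=7, z=5) runs B2->E, B3->E, B1->F, B5->F, B6->T, B8->S, B7->F, B9->T, B9->F, B10->T, B11->F; records B1=F, B2=E, B3=E, B5=F, B6=T, B7=F, B8=S, B9=T, B9=F, B10=T, B11=F
run #5 (s=2, z=0) runs B2->E, B3->E, B1->F, B5->F, B6->F, B8->E, B7->F, B9->F, B10->T, B11->F; records B1=F, B2=E, B3=E, B5=F, B6=F, B7=F, B8=E, B9=F, B10=T, B11=F
pool-wide coverage (16 outcomes): B1=T, B1=F, B2=E, B3=E, B4=F, B5=F, B6=T, B6=F, B7=F, B8=S, B8=E, B9=T, B9=F, B10=T, B11=T, B11=F
no size-1 subset reaches all 16 outcomes (best union: 11/16)
no size-2 subset reaches all 16 outcomes (best union: 14/16)
no size-3 subset reaches all 16 outcomes (best union: 15/16)
at size 4, {1, 2, 4, 5} reaches all 16 outcomes; every lexicographically earlier size-4 subset fails
Answer: 4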